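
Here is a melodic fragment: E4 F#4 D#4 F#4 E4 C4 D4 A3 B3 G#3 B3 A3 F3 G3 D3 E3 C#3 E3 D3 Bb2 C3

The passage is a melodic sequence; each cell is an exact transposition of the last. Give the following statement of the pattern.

The 7-note cells begin on E4, A3, D3 — each down a 5th from the last.
From G2 the exact shape gives G2 A2 F#2 A2 G2 Eb2 F2.

G2 A2 F#2 A2 G2 Eb2 F2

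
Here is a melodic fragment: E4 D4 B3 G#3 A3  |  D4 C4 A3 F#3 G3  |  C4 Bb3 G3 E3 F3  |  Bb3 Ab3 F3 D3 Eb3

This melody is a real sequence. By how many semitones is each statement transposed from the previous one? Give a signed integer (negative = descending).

-2

Unit = 5 notes; the statements start on E4, D4, C4, Bb3, moving down a 2nd each time.
E4 to D4 spans -2 semitones.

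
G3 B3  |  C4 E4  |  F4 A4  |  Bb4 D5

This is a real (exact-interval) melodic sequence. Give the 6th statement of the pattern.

Ab5 C6

Taking 2-note groups, the heads are G3, C4, F4, Bb4: the pattern moves up a 4th.
Carrying on: Eb5 → Ab5.
From Ab5 the exact shape gives Ab5 C6.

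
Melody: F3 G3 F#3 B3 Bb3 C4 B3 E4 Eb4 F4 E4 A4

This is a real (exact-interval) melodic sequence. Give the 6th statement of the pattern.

Gb5 Ab5 G5 C6

Unit = 4 notes; the statements start on F3, Bb3, Eb4, moving up a 4th each time.
Extending up a 4th: Ab4 → Db5 → Gb5.
Statement 6 starts on Gb5 and keeps the same exact contour: Gb5 Ab5 G5 C6.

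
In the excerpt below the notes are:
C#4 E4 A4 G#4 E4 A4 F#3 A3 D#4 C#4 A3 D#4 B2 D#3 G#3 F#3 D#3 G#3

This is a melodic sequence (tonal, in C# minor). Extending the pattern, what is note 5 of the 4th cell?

G#2

The unit is 6 notes. Position-5 pitches of the 3 shown cells: E4, A3, D#3.
Each moves down a 5th; the next is G#2.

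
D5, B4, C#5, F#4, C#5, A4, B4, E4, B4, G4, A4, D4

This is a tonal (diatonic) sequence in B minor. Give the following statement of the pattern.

With a 4-note motive the entries are D5, C#5, B4, each down a 2nd from the previous.
Statement 4 starts on A4 and keeps the same diatonic contour: A4 F#4 G4 C#4.

A4 F#4 G4 C#4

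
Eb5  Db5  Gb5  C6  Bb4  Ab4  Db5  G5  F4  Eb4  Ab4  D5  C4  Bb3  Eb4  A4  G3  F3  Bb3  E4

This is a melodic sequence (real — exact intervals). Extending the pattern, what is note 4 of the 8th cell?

Grouping in 4s, the 4th note of each cell is C6, G5, D5, A4, E4.
Carrying that down a 4th forward: B3 → F#3 → C#3.

C#3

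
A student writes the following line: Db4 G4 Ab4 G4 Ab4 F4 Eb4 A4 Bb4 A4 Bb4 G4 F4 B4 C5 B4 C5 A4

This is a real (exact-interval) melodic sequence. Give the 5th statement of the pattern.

The 6-note cells begin on Db4, Eb4, F4 — each up a 2nd from the last.
Continuing the starts: G4 → A4.
Statement 5 starts on A4 and keeps the same exact contour: A4 D#5 E5 D#5 E5 C#5.

A4 D#5 E5 D#5 E5 C#5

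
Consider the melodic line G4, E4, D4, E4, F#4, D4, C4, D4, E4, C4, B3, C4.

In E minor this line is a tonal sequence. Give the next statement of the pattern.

Unit = 4 notes; the statements start on G4, F#4, E4, moving down a 2nd each time.
From D4 the diatonic shape gives D4 B3 A3 B3.

D4 B3 A3 B3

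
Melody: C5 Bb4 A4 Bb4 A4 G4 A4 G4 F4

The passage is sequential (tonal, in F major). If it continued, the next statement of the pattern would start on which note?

Taking 3-note groups, the heads are C5, Bb4, A4: the pattern moves down a 2nd.
The next head, down a 2nd from A4, is G4.

G4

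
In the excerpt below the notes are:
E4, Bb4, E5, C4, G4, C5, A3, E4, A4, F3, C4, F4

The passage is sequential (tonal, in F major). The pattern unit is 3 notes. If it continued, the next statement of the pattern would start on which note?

D3

The 3-note cells begin on E4, C4, A3, F3 — each down a 3rd from the last.
One more step down a 3rd gives D3.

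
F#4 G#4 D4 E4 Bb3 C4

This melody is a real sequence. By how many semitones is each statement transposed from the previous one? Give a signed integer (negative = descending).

-4

Unit = 2 notes; the statements start on F#4, D4, Bb3, moving down a 3rd each time.
F#4 to D4 spans -4 semitones.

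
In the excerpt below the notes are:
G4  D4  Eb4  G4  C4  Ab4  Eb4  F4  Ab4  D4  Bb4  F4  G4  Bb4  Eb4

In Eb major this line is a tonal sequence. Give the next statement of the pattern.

C5 G4 Ab4 C5 F4

Taking 5-note groups, the heads are G4, Ab4, Bb4: the pattern moves up a 2nd.
Statement 4 starts on C5 and keeps the same diatonic contour: C5 G4 Ab4 C5 F4.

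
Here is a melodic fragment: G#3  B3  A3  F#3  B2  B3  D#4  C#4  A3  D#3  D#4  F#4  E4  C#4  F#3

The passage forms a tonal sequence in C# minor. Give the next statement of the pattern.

With a 5-note motive the entries are G#3, B3, D#4, each up a 3rd from the previous.
So cell 4 is F#4 A4 G#4 E4 A3.

F#4 A4 G#4 E4 A3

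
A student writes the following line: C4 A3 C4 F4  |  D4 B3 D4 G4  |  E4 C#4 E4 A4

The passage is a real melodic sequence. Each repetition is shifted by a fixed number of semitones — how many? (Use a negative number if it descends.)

Unit = 4 notes; the statements start on C4, D4, E4, moving up a 2nd each time.
Counting half-steps from C4 to D4: 2.

2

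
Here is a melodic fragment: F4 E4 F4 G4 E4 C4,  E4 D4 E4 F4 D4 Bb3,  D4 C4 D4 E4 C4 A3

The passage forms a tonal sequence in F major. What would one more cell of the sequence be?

Unit = 6 notes; the statements start on F4, E4, D4, moving down a 2nd each time.
So cell 4 is C4 Bb3 C4 D4 Bb3 G3.

C4 Bb3 C4 D4 Bb3 G3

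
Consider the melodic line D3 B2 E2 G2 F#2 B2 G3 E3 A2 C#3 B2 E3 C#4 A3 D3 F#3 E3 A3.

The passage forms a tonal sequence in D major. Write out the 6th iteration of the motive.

Taking 6-note groups, the heads are D3, G3, C#4: the pattern moves up a 4th.
Carrying on: F#4 → B4 → E5.
Statement 6 starts on E5 and keeps the same diatonic contour: E5 C#5 F#4 A4 G4 C#5.

E5 C#5 F#4 A4 G4 C#5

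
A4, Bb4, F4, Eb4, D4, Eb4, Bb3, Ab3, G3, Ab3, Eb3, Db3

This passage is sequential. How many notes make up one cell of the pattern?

There are 12 notes; a 4-note unit gives 3 cells:
A4 Bb4 F4 Eb4 | D4 Eb4 Bb3 Ab3 | G3 Ab3 Eb3 Db3
That's a consistent down a 5th shift per cell, and no other grouping gives one.

4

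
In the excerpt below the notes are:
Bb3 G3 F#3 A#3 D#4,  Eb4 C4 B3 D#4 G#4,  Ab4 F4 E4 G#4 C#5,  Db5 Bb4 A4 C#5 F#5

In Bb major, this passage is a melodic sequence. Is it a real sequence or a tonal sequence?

Each cell has the same semitone pattern (-3, -1, 4, 5) — intervals are preserved exactly.
And F#3 lies outside Bb major, so the sequence is real rather than tonal.

real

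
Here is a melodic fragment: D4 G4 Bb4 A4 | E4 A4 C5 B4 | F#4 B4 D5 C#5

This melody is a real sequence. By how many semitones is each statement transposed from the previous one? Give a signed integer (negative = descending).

2

The 4-note cells begin on D4, E4, F#4 — each up a 2nd from the last.
Counting half-steps from D4 to E4: 2.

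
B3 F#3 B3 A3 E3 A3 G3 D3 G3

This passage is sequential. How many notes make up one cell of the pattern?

There are 9 notes; a 3-note unit gives 3 cells:
B3 F#3 B3 | A3 E3 A3 | G3 D3 G3
Each cell is the previous one down a 2nd — so the unit is 3 notes.

3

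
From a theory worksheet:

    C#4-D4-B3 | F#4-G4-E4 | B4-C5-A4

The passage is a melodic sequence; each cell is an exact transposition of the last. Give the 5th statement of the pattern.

A5 Bb5 G5

The 3-note cells begin on C#4, F#4, B4 — each up a 4th from the last.
Carrying on: E5 → A5.
Statement 5 starts on A5 and keeps the same exact contour: A5 Bb5 G5.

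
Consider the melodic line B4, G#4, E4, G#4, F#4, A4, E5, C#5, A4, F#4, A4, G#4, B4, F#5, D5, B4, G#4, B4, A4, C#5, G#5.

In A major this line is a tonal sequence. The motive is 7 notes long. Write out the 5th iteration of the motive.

F#5 D5 B4 D5 C#5 E5 B5

Unit = 7 notes; the statements start on B4, C#5, D5, moving up a 2nd each time.
Continuing the starts: E5 → F#5.
From F#5 the diatonic shape gives F#5 D5 B4 D5 C#5 E5 B5.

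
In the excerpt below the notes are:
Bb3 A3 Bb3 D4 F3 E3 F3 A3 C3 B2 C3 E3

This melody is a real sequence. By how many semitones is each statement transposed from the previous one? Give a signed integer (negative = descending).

Unit = 4 notes; the statements start on Bb3, F3, C3, moving down a 4th each time.
Counting half-steps from Bb3 to F3: -5.

-5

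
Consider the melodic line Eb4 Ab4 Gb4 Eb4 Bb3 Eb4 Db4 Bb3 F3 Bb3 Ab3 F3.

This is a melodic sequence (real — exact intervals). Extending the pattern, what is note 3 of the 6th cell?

F2

The unit is 4 notes. Position-3 pitches of the 3 shown cells: Gb4, Db4, Ab3.
Carrying that down a 4th forward: Eb3 → Bb2 → F2.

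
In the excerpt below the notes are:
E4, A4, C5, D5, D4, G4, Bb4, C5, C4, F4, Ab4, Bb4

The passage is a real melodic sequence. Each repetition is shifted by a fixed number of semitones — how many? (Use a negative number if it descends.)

The 4-note cells begin on E4, D4, C4 — each down a 2nd from the last.
E4→D4 is 62 − 64 = -2 semitones.

-2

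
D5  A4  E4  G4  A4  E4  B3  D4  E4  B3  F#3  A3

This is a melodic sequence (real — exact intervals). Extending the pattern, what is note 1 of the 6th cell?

Grouping in 4s, the 1st note of each cell is D5, A4, E4.
Extending down a 4th: B3 → F#3 → C#3.

C#3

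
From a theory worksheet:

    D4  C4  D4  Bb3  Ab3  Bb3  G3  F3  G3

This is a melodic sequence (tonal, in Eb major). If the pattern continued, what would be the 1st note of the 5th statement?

C3

The unit is 3 notes. Position-1 pitches of the 3 shown cells: D4, Bb3, G3.
Carrying that down a 3rd forward: Eb3 → C3.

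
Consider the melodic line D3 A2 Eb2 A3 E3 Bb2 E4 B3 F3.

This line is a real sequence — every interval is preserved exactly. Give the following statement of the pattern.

Taking 3-note groups, the heads are D3, A3, E4: the pattern moves up a 5th.
From B4 the exact shape gives B4 F#4 C4.

B4 F#4 C4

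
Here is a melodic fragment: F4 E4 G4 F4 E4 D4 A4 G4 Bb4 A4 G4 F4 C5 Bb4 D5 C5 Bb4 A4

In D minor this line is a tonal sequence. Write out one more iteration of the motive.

With a 6-note motive the entries are F4, A4, C5, each up a 3rd from the previous.
From E5 the diatonic shape gives E5 D5 F5 E5 D5 C5.

E5 D5 F5 E5 D5 C5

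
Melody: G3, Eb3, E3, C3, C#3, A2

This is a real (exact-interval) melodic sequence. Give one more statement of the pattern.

A#2 F#2

Unit = 2 notes; the statements start on G3, E3, C#3, moving down a 3rd each time.
So cell 4 is A#2 F#2.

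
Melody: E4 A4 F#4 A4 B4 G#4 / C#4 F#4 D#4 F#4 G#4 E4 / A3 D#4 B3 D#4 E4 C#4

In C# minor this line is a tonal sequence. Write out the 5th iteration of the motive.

D#3 G#3 E3 G#3 A3 F#3

Taking 6-note groups, the heads are E4, C#4, A3: the pattern moves down a 3rd.
Continuing the starts: F#3 → D#3.
So cell 5 is D#3 G#3 E3 G#3 A3 F#3.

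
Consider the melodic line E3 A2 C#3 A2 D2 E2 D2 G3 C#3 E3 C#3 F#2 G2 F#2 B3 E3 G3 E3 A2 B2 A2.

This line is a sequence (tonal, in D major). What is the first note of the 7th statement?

C#5

The 7-note cells begin on E3, G3, B3 — each up a 3rd from the last.
Extending the heads up a 3rd: D4 → F#4 → A4 → C#5.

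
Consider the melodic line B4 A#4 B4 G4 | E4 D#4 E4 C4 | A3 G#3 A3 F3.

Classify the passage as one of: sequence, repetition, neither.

Each 4-note cell is the previous one transposed down a 5th.

sequence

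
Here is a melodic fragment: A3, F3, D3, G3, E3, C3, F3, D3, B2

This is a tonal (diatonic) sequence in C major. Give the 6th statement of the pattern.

The 3-note cells begin on A3, G3, F3 — each down a 2nd from the last.
Extending down a 2nd: E3 → D3 → C3.
So cell 6 is C3 A2 F2.

C3 A2 F2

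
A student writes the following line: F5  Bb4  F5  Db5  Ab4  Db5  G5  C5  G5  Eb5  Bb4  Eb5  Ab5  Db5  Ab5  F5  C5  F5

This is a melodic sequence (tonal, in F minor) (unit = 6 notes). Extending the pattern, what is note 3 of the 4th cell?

Bb5

The unit is 6 notes. Position-3 pitches of the 3 shown cells: F5, G5, Ab5.
Each moves up a 2nd; the next is Bb5.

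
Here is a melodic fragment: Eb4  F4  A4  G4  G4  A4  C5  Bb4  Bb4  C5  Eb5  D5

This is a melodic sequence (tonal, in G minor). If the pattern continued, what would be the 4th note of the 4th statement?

The unit is 4 notes. Position-4 pitches of the 3 shown cells: G4, Bb4, D5.
From D5, up a 3rd gives F5.

F5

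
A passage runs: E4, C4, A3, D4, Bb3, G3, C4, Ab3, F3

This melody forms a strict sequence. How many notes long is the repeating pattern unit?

3

Try groups of 3 (3 cells in 9 notes):
E4 C4 A3 | D4 Bb3 G3 | C4 Ab3 F3
Every group is a transposition down a 2nd of the one before; no shorter unit works.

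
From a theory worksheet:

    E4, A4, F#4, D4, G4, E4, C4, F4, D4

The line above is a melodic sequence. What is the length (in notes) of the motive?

Try groups of 3 (3 cells in 9 notes):
E4 A4 F#4 | D4 G4 E4 | C4 F4 D4
Every group is a transposition down a 2nd of the one before; no shorter unit works.

3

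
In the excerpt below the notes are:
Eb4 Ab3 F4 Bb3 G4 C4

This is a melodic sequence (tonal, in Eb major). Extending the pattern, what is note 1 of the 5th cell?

Bb4

Grouping in 2s, the 1st note of each cell is Eb4, F4, G4.
Extending up a 2nd: Ab4 → Bb4.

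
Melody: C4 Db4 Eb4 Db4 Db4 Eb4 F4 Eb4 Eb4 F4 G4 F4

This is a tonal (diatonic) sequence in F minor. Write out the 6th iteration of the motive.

Ab4 Bb4 C5 Bb4

The 4-note cells begin on C4, Db4, Eb4 — each up a 2nd from the last.
Extending up a 2nd: F4 → G4 → Ab4.
From Ab4 the diatonic shape gives Ab4 Bb4 C5 Bb4.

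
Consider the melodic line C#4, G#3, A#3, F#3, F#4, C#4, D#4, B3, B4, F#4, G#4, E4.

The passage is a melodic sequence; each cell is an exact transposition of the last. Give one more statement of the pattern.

Taking 4-note groups, the heads are C#4, F#4, B4: the pattern moves up a 4th.
So cell 4 is E5 B4 C#5 A4.

E5 B4 C#5 A4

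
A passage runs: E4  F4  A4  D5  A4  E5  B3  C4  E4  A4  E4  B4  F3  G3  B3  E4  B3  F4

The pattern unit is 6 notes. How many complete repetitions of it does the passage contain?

18 notes in groups of 6 gives 18/6 = 3 statements.
Starts: E4, B3, F3 — each down a 4th.

3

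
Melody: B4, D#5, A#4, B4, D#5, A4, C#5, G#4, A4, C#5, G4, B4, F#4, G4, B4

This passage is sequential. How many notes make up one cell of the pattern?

There are 15 notes; a 5-note unit gives 3 cells:
B4 D#5 A#4 B4 D#5 | A4 C#5 G#4 A4 C#5 | G4 B4 F#4 G4 B4
Every group is a transposition down a 2nd of the one before; no shorter unit works.

5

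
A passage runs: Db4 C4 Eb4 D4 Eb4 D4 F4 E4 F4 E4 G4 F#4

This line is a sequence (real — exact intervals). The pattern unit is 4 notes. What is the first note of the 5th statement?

A4

With a 4-note motive the entries are Db4, Eb4, F4, each up a 2nd from the previous.
Extending the heads up a 2nd: G4 → A4.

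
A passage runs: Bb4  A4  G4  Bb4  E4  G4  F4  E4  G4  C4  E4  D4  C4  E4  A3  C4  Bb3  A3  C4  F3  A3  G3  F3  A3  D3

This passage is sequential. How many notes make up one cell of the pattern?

5

25 notes total. Splitting into 5 groups of 5:
Bb4 A4 G4 Bb4 E4 | G4 F4 E4 G4 C4 | E4 D4 C4 E4 A3 | C4 Bb3 A3 C4 F3 | A3 G3 F3 A3 D3
Each cell is the previous one down a 3rd — so the unit is 5 notes.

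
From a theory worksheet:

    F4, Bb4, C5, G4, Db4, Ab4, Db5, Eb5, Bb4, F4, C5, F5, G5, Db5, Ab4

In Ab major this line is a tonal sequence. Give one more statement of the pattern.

Eb5 Ab5 Bb5 F5 C5

The 5-note cells begin on F4, Ab4, C5 — each up a 3rd from the last.
Statement 4 starts on Eb5 and keeps the same diatonic contour: Eb5 Ab5 Bb5 F5 C5.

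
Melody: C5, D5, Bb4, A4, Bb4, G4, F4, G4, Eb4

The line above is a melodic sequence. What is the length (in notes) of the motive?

Try groups of 3 (3 cells in 9 notes):
C5 D5 Bb4 | A4 Bb4 G4 | F4 G4 Eb4
That's a consistent down a 3rd shift per cell, and no other grouping gives one.

3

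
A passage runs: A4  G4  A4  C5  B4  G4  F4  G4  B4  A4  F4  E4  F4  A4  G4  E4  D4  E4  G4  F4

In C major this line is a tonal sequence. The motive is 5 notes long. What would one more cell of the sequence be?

D4 C4 D4 F4 E4

With a 5-note motive the entries are A4, G4, F4, E4, each down a 2nd from the previous.
From D4 the diatonic shape gives D4 C4 D4 F4 E4.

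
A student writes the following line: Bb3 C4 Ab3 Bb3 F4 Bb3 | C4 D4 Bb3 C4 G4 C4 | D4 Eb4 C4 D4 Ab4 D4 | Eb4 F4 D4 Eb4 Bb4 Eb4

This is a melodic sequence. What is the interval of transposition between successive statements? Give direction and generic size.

up a 2nd

Taking 6-note groups, the heads are Bb3, C4, D4, Eb4: the pattern moves up a 2nd.
From Bb3 to C4: up a 2nd.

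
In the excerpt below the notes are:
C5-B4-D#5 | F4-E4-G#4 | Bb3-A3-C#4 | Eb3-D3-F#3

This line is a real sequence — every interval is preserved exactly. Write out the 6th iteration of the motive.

Unit = 3 notes; the statements start on C5, F4, Bb3, Eb3, moving down a 5th each time.
Continuing the starts: Ab2 → Db2.
So cell 6 is Db2 C2 E2.

Db2 C2 E2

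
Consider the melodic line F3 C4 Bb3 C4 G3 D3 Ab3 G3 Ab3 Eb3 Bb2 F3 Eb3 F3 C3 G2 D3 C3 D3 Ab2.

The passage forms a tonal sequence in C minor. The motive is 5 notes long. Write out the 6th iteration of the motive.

C2 G2 F2 G2 D2

Unit = 5 notes; the statements start on F3, D3, Bb2, G2, moving down a 3rd each time.
Carrying on: Eb2 → C2.
From C2 the diatonic shape gives C2 G2 F2 G2 D2.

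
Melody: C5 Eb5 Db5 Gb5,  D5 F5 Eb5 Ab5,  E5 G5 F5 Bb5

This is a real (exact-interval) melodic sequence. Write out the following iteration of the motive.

F#5 A5 G5 C6

Unit = 4 notes; the statements start on C5, D5, E5, moving up a 2nd each time.
From F#5 the exact shape gives F#5 A5 G5 C6.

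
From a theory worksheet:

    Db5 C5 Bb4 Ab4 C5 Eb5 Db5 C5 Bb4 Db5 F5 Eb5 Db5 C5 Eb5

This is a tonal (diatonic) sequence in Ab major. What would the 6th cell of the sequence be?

Bb5 Ab5 G5 F5 Ab5

Taking 5-note groups, the heads are Db5, Eb5, F5: the pattern moves up a 2nd.
Carrying on: G5 → Ab5 → Bb5.
From Bb5 the diatonic shape gives Bb5 Ab5 G5 F5 Ab5.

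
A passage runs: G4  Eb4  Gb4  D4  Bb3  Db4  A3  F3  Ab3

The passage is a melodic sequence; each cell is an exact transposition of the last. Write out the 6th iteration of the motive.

F#2 D2 F2

Taking 3-note groups, the heads are G4, D4, A3: the pattern moves down a 4th.
Carrying on: E3 → B2 → F#2.
Statement 6 starts on F#2 and keeps the same exact contour: F#2 D2 F2.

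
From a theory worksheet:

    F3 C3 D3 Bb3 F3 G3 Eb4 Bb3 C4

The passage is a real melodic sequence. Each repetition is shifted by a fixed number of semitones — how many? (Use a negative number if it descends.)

5

Unit = 3 notes; the statements start on F3, Bb3, Eb4, moving up a 4th each time.
F3 to Bb3 spans +5 semitones.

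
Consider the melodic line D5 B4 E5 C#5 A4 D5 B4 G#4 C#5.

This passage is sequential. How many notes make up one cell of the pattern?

3

There are 9 notes; a 3-note unit gives 3 cells:
D5 B4 E5 | C#5 A4 D5 | B4 G#4 C#5
Every group is a transposition down a 2nd of the one before; no shorter unit works.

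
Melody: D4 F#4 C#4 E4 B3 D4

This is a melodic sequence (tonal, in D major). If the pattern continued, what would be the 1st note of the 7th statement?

Grouping in 2s, the 1st note of each cell is D4, C#4, B3.
Carrying that down a 2nd forward: A3 → G3 → F#3 → E3.

E3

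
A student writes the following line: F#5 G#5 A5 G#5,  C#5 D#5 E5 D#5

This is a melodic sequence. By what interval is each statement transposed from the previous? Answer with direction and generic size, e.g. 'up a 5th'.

down a 4th

With a 4-note motive the entries are F#5, C#5, each down a 4th from the previous.
F#5 to C#5 is down a 4th.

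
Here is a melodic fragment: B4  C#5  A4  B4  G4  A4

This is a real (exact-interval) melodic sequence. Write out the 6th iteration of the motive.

Db4 Eb4

Taking 2-note groups, the heads are B4, A4, G4: the pattern moves down a 2nd.
Extending down a 2nd: F4 → Eb4 → Db4.
Statement 6 starts on Db4 and keeps the same exact contour: Db4 Eb4.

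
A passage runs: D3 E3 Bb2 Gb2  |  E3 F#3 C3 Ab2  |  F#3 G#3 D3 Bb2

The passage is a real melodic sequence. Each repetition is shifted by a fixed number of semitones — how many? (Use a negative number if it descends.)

Unit = 4 notes; the statements start on D3, E3, F#3, moving up a 2nd each time.
D3 to E3 spans +2 semitones.

2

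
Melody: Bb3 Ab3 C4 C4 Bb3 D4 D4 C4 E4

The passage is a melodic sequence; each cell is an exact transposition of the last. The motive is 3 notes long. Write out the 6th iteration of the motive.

The 3-note cells begin on Bb3, C4, D4 — each up a 2nd from the last.
Carrying on: E4 → F#4 → G#4.
So cell 6 is G#4 F#4 A#4.

G#4 F#4 A#4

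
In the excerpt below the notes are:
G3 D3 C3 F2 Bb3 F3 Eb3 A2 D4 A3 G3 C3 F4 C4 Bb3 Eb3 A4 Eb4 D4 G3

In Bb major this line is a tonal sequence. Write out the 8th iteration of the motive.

The 4-note cells begin on G3, Bb3, D4, F4, A4 — each up a 3rd from the last.
Carrying on: C5 → Eb5 → G5.
Statement 8 starts on G5 and keeps the same diatonic contour: G5 D5 C5 F4.

G5 D5 C5 F4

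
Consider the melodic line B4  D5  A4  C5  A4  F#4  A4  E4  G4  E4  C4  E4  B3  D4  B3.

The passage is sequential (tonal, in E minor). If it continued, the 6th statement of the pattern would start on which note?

Taking 5-note groups, the heads are B4, F#4, C4: the pattern moves down a 4th.
Extending the heads down a 4th: G3 → D3 → A2.

A2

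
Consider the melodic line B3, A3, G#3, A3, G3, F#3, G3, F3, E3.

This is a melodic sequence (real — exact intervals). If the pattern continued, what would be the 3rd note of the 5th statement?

C3

The unit is 3 notes. Position-3 pitches of the 3 shown cells: G#3, F#3, E3.
Extending down a 2nd: D3 → C3.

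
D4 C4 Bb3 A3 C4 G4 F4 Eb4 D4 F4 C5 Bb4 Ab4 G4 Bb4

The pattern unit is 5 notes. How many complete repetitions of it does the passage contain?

15 notes in groups of 5 gives 15/5 = 3 statements.
Starts: D4, G4, C5 — each up a 4th.

3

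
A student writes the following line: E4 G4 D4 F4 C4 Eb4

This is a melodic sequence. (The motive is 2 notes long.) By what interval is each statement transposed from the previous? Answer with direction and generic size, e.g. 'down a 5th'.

down a 2nd

The 2-note cells begin on E4, D4, C4 — each down a 2nd from the last.
From E4 to D4: down a 2nd.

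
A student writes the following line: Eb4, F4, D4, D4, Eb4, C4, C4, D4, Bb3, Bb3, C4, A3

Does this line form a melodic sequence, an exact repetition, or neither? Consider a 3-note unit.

sequence

Each 3-note cell is the previous one transposed down a 2nd.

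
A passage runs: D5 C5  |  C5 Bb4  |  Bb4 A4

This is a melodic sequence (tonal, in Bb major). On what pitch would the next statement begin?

Unit = 2 notes; the statements start on D5, C5, Bb4, moving down a 2nd each time.
The next head, down a 2nd from Bb4, is A4.

A4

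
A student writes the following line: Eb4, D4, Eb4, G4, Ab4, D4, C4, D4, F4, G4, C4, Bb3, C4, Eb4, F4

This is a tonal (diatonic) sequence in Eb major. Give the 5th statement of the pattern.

Ab3 G3 Ab3 C4 D4

Taking 5-note groups, the heads are Eb4, D4, C4: the pattern moves down a 2nd.
Extending down a 2nd: Bb3 → Ab3.
So cell 5 is Ab3 G3 Ab3 C4 D4.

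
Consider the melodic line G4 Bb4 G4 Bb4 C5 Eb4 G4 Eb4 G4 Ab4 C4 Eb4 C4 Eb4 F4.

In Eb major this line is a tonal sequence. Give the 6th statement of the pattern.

With a 5-note motive the entries are G4, Eb4, C4, each down a 3rd from the previous.
Carrying on: Ab3 → F3 → D3.
Statement 6 starts on D3 and keeps the same diatonic contour: D3 F3 D3 F3 G3.

D3 F3 D3 F3 G3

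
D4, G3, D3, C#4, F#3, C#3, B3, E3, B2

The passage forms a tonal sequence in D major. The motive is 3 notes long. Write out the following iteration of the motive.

A3 D3 A2

Unit = 3 notes; the statements start on D4, C#4, B3, moving down a 2nd each time.
So cell 4 is A3 D3 A2.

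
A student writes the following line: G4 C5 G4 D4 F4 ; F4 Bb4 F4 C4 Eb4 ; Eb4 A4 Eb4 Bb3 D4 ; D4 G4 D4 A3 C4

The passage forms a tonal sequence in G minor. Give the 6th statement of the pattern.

Taking 5-note groups, the heads are G4, F4, Eb4, D4: the pattern moves down a 2nd.
Continuing the starts: C4 → Bb3.
So cell 6 is Bb3 Eb4 Bb3 F3 A3.

Bb3 Eb4 Bb3 F3 A3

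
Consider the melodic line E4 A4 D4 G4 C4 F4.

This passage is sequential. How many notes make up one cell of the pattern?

2

Try groups of 2 (3 cells in 6 notes):
E4 A4 | D4 G4 | C4 F4
Each cell is the previous one down a 2nd — so the unit is 2 notes.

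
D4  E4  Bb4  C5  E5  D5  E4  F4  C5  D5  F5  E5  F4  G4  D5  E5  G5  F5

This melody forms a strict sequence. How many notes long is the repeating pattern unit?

6

Try groups of 6 (3 cells in 18 notes):
D4 E4 Bb4 C5 E5 D5 | E4 F4 C5 D5 F5 E5 | F4 G4 D5 E5 G5 F5
Every group is a transposition up a 2nd of the one before; no shorter unit works.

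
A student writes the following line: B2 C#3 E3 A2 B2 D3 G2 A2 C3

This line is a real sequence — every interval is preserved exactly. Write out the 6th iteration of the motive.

The 3-note cells begin on B2, A2, G2 — each down a 2nd from the last.
Extending down a 2nd: F2 → Eb2 → Db2.
So cell 6 is Db2 Eb2 Gb2.

Db2 Eb2 Gb2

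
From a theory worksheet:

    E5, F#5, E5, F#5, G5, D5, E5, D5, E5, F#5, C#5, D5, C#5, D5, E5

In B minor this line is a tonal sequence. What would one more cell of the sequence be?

Taking 5-note groups, the heads are E5, D5, C#5: the pattern moves down a 2nd.
Statement 4 starts on B4 and keeps the same diatonic contour: B4 C#5 B4 C#5 D5.

B4 C#5 B4 C#5 D5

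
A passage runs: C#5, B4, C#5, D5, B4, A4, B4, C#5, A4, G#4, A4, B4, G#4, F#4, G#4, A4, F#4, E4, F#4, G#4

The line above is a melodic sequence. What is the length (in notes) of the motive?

There are 20 notes; a 4-note unit gives 5 cells:
C#5 B4 C#5 D5 | B4 A4 B4 C#5 | A4 G#4 A4 B4 | G#4 F#4 G#4 A4 | F#4 E4 F#4 G#4
Every group is a transposition down a 2nd of the one before; no shorter unit works.

4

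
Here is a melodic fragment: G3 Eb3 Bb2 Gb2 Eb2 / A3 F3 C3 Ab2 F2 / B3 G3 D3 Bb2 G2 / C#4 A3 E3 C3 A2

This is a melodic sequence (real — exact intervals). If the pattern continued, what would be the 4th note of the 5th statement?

D3

The unit is 5 notes. Position-4 pitches of the 4 shown cells: Gb2, Ab2, Bb2, C3.
Each moves up a 2nd; the next is D3.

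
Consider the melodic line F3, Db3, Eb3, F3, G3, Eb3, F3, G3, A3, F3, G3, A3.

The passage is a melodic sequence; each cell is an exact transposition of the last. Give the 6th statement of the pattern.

D#4 B3 C#4 D#4

With a 4-note motive the entries are F3, G3, A3, each up a 2nd from the previous.
Continuing the starts: B3 → C#4 → D#4.
From D#4 the exact shape gives D#4 B3 C#4 D#4.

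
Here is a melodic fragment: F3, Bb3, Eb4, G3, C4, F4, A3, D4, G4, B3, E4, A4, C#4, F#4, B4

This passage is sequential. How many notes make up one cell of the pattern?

15 notes total. Splitting into 5 groups of 3:
F3 Bb3 Eb4 | G3 C4 F4 | A3 D4 G4 | B3 E4 A4 | C#4 F#4 B4
That's a consistent up a 2nd shift per cell, and no other grouping gives one.

3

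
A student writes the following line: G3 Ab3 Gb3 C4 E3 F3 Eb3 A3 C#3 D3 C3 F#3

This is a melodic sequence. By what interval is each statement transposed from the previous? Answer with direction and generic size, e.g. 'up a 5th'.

The 4-note cells begin on G3, E3, C#3 — each down a 3rd from the last.
From G3 to E3: down a 3rd.

down a 3rd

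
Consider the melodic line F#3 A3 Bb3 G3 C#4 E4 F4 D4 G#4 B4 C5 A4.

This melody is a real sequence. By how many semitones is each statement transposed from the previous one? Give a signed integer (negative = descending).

7

Taking 4-note groups, the heads are F#3, C#4, G#4: the pattern moves up a 5th.
F#3 to C#4 spans +7 semitones.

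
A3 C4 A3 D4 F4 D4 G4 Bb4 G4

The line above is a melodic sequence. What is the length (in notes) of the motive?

3

There are 9 notes; a 3-note unit gives 3 cells:
A3 C4 A3 | D4 F4 D4 | G4 Bb4 G4
Every group is a transposition up a 4th of the one before; no shorter unit works.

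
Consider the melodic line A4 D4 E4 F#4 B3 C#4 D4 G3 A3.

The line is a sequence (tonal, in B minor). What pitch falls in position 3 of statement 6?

B2

Grouping in 3s, the 3rd note of each cell is E4, C#4, A3.
Carrying that down a 3rd forward: F#3 → D3 → B2.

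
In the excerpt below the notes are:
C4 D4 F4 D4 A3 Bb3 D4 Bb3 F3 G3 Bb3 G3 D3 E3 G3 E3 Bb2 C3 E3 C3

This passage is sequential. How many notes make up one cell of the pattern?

There are 20 notes; a 4-note unit gives 5 cells:
C4 D4 F4 D4 | A3 Bb3 D4 Bb3 | F3 G3 Bb3 G3 | D3 E3 G3 E3 | Bb2 C3 E3 C3
Every group is a transposition down a 3rd of the one before; no shorter unit works.

4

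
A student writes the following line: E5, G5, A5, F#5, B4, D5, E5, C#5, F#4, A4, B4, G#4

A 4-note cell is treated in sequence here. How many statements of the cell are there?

12 notes in groups of 4 gives 12/4 = 3 statements.
Starts: E5, B4, F#4 — each down a 4th.

3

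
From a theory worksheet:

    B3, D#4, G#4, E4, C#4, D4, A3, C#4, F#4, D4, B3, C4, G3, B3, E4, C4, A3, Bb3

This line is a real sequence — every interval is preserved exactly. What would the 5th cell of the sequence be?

Eb3 G3 C4 Ab3 F3 Gb3

Taking 6-note groups, the heads are B3, A3, G3: the pattern moves down a 2nd.
Carrying on: F3 → Eb3.
So cell 5 is Eb3 G3 C4 Ab3 F3 Gb3.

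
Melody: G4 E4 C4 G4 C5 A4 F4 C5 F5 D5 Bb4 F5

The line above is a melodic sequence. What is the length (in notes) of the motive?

4

There are 12 notes; a 4-note unit gives 3 cells:
G4 E4 C4 G4 | C5 A4 F4 C5 | F5 D5 Bb4 F5
That's a consistent up a 4th shift per cell, and no other grouping gives one.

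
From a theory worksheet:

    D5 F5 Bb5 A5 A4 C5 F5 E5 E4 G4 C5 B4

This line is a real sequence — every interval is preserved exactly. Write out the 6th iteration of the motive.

C#3 E3 A3 G#3

Taking 4-note groups, the heads are D5, A4, E4: the pattern moves down a 4th.
Extending down a 4th: B3 → F#3 → C#3.
Statement 6 starts on C#3 and keeps the same exact contour: C#3 E3 A3 G#3.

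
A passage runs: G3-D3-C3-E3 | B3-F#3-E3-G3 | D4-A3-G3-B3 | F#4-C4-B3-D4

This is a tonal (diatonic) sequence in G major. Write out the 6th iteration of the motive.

C5 G4 F#4 A4

Unit = 4 notes; the statements start on G3, B3, D4, F#4, moving up a 3rd each time.
Extending up a 3rd: A4 → C5.
So cell 6 is C5 G4 F#4 A4.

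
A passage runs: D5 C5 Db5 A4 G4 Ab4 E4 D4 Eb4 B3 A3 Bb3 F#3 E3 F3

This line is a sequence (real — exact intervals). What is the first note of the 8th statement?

Unit = 3 notes; the statements start on D5, A4, E4, B3, F#3, moving down a 4th each time.
Continuing: C#3 → G#2 → D#2. Statement 8 starts on D#2.

D#2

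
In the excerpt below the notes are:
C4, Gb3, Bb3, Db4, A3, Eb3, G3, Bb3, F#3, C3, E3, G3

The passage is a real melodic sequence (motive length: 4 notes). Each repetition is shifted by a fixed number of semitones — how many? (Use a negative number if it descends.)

-3

Unit = 4 notes; the statements start on C4, A3, F#3, moving down a 3rd each time.
Counting half-steps from C4 to A3: -3.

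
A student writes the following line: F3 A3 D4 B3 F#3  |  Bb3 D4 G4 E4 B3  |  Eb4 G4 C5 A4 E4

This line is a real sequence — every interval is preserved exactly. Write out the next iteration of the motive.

Ab4 C5 F5 D5 A4

Taking 5-note groups, the heads are F3, Bb3, Eb4: the pattern moves up a 4th.
From Ab4 the exact shape gives Ab4 C5 F5 D5 A4.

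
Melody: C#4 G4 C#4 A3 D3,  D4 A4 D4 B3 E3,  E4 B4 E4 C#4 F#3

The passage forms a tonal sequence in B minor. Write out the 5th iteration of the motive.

G4 D5 G4 E4 A3

Taking 5-note groups, the heads are C#4, D4, E4: the pattern moves up a 2nd.
Carrying on: F#4 → G4.
So cell 5 is G4 D5 G4 E4 A3.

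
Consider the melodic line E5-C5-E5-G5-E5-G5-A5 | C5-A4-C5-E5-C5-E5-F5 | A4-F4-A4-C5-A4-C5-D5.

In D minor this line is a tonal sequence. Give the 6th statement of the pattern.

Taking 7-note groups, the heads are E5, C5, A4: the pattern moves down a 3rd.
Continuing the starts: F4 → D4 → Bb3.
From Bb3 the diatonic shape gives Bb3 G3 Bb3 D4 Bb3 D4 E4.

Bb3 G3 Bb3 D4 Bb3 D4 E4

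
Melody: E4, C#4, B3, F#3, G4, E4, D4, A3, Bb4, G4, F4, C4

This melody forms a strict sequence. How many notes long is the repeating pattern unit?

4

12 notes total. Splitting into 3 groups of 4:
E4 C#4 B3 F#3 | G4 E4 D4 A3 | Bb4 G4 F4 C4
That's a consistent up a 3rd shift per cell, and no other grouping gives one.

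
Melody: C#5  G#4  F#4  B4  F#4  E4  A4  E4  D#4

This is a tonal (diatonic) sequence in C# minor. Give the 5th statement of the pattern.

F#4 C#4 B3

Taking 3-note groups, the heads are C#5, B4, A4: the pattern moves down a 2nd.
Continuing the starts: G#4 → F#4.
So cell 5 is F#4 C#4 B3.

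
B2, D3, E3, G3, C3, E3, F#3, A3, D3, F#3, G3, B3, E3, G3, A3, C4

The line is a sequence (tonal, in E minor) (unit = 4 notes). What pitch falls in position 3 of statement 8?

E4

The unit is 4 notes. Position-3 pitches of the 4 shown cells: E3, F#3, G3, A3.
Each moves up a 2nd. Continuing: B3 → C4 → D4 → E4.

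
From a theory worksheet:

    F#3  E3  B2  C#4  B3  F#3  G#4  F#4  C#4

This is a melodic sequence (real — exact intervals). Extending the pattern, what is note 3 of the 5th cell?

Grouping in 3s, the 3rd note of each cell is B2, F#3, C#4.
Extending up a 5th: G#4 → D#5.

D#5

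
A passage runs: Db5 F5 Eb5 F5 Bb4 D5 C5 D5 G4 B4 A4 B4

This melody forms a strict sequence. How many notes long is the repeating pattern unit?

12 notes total. Splitting into 3 groups of 4:
Db5 F5 Eb5 F5 | Bb4 D5 C5 D5 | G4 B4 A4 B4
Every group is a transposition down a 3rd of the one before; no shorter unit works.

4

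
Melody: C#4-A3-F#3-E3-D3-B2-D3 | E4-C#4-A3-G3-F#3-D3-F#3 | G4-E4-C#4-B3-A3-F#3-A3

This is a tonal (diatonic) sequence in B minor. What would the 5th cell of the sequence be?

Taking 7-note groups, the heads are C#4, E4, G4: the pattern moves up a 3rd.
Extending up a 3rd: B4 → D5.
From D5 the diatonic shape gives D5 B4 G4 F#4 E4 C#4 E4.

D5 B4 G4 F#4 E4 C#4 E4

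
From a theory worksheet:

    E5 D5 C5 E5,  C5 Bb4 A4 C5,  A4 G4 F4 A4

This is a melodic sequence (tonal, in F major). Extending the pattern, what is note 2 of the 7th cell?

The unit is 4 notes. Position-2 pitches of the 3 shown cells: D5, Bb4, G4.
Extending down a 3rd: E4 → C4 → A3 → F3.

F3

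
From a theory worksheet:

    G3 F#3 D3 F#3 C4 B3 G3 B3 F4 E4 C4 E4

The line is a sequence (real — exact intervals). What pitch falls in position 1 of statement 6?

Grouping in 4s, the 1st note of each cell is G3, C4, F4.
Carrying that up a 4th forward: Bb4 → Eb5 → Ab5.

Ab5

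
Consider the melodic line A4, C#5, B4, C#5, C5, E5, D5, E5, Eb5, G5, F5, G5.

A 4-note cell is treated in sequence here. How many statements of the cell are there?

3

12 notes in groups of 4 gives 12/4 = 3 statements.
Starts: A4, C5, Eb5 — each up a 3rd.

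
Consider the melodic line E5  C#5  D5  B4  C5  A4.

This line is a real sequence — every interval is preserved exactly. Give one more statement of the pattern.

Taking 2-note groups, the heads are E5, D5, C5: the pattern moves down a 2nd.
So cell 4 is Bb4 G4.

Bb4 G4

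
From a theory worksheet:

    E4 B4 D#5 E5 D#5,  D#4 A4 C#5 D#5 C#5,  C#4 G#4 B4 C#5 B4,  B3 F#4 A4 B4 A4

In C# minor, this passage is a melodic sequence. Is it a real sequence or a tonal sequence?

Every note is diatonic to C# minor.
Cell 1 has +7 semitones from note 1 to 2, but cell 2 has +6 — the interval quality changes while the contour stays the same, which is the hallmark of a tonal sequence.

tonal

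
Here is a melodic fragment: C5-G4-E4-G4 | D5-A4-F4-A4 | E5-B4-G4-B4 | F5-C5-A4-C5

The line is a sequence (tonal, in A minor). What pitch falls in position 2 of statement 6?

E5

The unit is 4 notes. Position-2 pitches of the 4 shown cells: G4, A4, B4, C5.
Each moves up a 2nd. Continuing: D5 → E5.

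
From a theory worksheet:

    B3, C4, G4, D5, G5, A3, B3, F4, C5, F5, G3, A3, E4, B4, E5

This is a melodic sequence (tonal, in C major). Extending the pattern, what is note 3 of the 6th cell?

B3

Grouping in 5s, the 3rd note of each cell is G4, F4, E4.
Extending down a 2nd: D4 → C4 → B3.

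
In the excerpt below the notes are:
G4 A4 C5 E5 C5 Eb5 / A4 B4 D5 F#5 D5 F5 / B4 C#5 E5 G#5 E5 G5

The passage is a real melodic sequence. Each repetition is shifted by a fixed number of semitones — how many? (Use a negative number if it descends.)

With a 6-note motive the entries are G4, A4, B4, each up a 2nd from the previous.
G4 to A4 spans +2 semitones.

2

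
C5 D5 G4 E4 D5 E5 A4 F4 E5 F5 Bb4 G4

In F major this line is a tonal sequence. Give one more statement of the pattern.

F5 G5 C5 A4

Unit = 4 notes; the statements start on C5, D5, E5, moving up a 2nd each time.
Statement 4 starts on F5 and keeps the same diatonic contour: F5 G5 C5 A4.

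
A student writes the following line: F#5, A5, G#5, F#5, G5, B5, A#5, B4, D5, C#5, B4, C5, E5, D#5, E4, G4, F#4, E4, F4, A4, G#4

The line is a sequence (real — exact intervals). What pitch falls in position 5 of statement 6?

The unit is 7 notes. Position-5 pitches of the 3 shown cells: G5, C5, F4.
Carrying that down a 5th forward: Bb3 → Eb3 → Ab2.

Ab2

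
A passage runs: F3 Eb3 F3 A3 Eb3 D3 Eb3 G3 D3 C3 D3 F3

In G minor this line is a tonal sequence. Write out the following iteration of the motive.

C3 Bb2 C3 Eb3

Unit = 4 notes; the statements start on F3, Eb3, D3, moving down a 2nd each time.
From C3 the diatonic shape gives C3 Bb2 C3 Eb3.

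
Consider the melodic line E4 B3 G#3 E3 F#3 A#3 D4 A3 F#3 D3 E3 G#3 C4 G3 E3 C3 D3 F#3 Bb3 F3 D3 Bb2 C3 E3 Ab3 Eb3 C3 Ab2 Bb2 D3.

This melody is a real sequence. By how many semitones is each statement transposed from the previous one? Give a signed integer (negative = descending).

-2

Taking 6-note groups, the heads are E4, D4, C4, Bb3, Ab3: the pattern moves down a 2nd.
Counting half-steps from E4 to D4: -2.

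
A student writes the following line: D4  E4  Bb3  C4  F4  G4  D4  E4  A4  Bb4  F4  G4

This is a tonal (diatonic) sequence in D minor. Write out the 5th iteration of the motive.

Taking 4-note groups, the heads are D4, F4, A4: the pattern moves up a 3rd.
Extending up a 3rd: C5 → E5.
So cell 5 is E5 F5 C5 D5.

E5 F5 C5 D5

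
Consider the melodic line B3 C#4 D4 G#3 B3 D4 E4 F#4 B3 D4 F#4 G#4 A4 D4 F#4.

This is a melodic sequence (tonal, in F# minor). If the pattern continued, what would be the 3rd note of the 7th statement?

With 5-note cells, note 3 of each statement runs D4, F#4, A4.
Carrying that up a 3rd forward: C#5 → E5 → G#5 → B5.

B5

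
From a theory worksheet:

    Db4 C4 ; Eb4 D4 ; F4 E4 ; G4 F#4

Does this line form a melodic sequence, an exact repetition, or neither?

sequence

Each 2-note cell is the previous one transposed up a 2nd.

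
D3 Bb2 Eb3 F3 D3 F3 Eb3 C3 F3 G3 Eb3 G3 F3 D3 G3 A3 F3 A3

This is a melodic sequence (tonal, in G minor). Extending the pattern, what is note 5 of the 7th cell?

With 6-note cells, note 5 of each statement runs D3, Eb3, F3.
Carrying that up a 2nd forward: G3 → A3 → Bb3 → C4.

C4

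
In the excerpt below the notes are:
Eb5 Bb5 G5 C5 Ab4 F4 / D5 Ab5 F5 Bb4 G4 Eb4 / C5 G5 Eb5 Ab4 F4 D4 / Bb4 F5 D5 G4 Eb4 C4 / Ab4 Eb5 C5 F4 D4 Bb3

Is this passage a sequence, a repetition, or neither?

sequence

Each 6-note cell is the previous one transposed down a 2nd.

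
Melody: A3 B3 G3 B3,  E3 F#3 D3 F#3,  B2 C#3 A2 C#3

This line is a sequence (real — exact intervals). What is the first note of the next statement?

The 4-note cells begin on A3, E3, B2 — each down a 4th from the last.
The next head, down a 4th from B2, is F#2.

F#2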